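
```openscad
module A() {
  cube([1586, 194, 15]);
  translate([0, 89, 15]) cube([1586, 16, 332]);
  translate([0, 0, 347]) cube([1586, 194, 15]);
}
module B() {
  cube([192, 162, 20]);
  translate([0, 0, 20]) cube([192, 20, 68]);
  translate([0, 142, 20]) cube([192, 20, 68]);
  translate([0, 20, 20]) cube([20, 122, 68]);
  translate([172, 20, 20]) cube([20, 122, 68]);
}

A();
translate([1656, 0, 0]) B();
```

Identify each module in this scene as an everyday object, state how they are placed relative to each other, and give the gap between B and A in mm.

The open box's nearest face is 70 mm from the I-beam's +x face.

A is an I-beam. B is an open box. The open box is on the floor beside the I-beam on its +x side. The gap between the open box and the I-beam is 70 mm.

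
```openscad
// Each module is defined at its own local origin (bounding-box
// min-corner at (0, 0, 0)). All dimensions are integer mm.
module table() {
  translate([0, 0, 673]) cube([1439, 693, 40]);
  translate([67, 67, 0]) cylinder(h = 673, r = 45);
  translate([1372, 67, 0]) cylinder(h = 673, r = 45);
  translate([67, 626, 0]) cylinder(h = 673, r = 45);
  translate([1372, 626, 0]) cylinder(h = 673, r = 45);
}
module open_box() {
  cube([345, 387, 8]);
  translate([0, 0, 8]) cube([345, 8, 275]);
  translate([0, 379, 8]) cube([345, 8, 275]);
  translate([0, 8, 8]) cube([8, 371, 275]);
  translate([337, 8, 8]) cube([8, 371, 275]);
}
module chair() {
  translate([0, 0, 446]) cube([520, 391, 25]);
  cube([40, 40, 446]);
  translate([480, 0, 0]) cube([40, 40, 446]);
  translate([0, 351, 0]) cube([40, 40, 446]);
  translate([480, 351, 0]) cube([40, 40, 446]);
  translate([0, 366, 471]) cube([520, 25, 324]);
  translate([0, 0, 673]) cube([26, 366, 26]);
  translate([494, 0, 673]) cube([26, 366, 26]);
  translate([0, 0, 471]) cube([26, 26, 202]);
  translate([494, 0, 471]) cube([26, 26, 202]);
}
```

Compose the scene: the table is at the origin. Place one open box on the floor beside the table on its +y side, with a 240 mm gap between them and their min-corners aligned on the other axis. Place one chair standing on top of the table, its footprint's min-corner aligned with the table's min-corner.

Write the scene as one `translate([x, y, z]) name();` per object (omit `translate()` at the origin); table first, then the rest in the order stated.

table();
translate([0, 933, 0]) open_box();
translate([0, 0, 713]) chair();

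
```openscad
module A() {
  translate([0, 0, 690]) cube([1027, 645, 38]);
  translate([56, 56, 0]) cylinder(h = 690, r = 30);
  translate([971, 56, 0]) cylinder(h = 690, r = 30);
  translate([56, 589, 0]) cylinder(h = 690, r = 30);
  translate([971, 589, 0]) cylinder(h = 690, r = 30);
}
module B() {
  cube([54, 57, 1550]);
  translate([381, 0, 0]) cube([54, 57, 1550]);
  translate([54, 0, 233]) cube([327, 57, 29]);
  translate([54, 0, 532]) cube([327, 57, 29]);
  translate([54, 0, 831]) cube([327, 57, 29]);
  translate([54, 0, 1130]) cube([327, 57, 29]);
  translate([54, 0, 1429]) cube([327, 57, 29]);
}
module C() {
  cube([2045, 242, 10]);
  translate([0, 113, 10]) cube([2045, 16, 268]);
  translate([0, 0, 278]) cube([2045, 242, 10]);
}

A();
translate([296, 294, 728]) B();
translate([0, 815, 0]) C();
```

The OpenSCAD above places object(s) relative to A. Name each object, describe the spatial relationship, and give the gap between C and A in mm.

A is a table. B is a ladder. C is an I-beam. The ladder is on top of the table, centred. The I-beam is on the floor beside the table on its +y side. The gap between the I-beam and the table is 170 mm.

The I-beam's nearest face is 170 mm from the table's +y face.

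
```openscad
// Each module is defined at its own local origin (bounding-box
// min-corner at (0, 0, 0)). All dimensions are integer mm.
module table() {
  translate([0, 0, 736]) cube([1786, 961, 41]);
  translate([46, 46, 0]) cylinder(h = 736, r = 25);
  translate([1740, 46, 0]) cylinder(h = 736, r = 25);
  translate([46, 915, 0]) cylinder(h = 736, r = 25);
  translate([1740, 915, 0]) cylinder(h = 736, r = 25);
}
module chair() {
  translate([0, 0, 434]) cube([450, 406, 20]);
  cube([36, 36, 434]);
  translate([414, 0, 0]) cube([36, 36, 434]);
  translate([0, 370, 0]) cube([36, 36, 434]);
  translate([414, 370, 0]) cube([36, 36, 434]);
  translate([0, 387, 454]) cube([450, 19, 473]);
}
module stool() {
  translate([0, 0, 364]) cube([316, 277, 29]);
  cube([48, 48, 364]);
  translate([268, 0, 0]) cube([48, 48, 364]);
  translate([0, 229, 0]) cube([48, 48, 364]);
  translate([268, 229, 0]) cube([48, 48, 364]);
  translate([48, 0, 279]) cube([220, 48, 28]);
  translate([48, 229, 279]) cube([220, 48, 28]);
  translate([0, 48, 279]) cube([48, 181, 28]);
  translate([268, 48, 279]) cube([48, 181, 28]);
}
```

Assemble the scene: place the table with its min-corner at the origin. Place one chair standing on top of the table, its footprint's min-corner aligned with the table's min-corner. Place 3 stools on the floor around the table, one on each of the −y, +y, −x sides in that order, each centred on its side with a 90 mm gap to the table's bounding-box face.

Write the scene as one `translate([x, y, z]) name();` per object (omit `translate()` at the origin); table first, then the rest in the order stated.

table();
translate([0, 0, 777]) chair();
translate([735, -367, 0]) stool();
translate([735, 1051, 0]) stool();
translate([-406, 342, 0]) stool();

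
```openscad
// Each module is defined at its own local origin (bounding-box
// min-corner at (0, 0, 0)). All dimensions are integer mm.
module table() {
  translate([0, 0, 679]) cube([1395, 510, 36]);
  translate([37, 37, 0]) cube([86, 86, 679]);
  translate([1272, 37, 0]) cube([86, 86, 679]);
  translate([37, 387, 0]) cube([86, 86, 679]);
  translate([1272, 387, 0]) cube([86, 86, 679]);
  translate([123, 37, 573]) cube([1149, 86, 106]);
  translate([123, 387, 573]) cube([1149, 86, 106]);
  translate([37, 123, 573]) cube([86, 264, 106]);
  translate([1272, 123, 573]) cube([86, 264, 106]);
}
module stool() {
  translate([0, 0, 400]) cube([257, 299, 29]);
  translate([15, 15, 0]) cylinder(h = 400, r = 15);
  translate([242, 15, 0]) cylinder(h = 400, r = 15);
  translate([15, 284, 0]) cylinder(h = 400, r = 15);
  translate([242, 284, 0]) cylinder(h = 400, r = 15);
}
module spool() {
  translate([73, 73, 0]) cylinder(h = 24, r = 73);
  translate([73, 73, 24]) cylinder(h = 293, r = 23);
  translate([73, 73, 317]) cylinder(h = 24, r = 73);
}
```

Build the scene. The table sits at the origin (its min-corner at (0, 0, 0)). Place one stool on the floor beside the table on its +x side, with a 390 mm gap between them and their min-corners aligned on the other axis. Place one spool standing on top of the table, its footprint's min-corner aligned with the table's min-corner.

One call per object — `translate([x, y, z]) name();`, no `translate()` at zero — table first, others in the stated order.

table();
translate([1785, 0, 0]) stool();
translate([0, 0, 715]) spool();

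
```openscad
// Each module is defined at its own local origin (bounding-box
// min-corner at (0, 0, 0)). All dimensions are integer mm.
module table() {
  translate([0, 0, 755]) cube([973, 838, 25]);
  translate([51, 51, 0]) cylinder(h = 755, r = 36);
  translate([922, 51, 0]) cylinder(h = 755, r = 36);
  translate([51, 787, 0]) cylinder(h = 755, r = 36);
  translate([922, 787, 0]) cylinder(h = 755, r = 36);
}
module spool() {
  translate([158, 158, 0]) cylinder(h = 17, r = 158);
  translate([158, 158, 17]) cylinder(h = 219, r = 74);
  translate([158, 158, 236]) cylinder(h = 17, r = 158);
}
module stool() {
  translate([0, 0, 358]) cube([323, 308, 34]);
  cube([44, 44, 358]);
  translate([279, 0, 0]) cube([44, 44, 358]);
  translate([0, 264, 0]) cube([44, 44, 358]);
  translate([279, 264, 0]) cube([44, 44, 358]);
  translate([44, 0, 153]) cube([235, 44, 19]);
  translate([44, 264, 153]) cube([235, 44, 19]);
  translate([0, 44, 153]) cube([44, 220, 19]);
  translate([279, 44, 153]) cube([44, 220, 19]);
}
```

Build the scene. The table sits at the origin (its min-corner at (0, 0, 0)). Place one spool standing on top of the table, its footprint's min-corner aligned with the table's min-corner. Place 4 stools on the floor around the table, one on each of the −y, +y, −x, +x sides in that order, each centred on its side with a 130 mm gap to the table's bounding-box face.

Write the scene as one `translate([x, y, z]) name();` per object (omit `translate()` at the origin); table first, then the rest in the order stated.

table();
translate([0, 0, 780]) spool();
translate([325, -438, 0]) stool();
translate([325, 968, 0]) stool();
translate([-453, 265, 0]) stool();
translate([1103, 265, 0]) stool();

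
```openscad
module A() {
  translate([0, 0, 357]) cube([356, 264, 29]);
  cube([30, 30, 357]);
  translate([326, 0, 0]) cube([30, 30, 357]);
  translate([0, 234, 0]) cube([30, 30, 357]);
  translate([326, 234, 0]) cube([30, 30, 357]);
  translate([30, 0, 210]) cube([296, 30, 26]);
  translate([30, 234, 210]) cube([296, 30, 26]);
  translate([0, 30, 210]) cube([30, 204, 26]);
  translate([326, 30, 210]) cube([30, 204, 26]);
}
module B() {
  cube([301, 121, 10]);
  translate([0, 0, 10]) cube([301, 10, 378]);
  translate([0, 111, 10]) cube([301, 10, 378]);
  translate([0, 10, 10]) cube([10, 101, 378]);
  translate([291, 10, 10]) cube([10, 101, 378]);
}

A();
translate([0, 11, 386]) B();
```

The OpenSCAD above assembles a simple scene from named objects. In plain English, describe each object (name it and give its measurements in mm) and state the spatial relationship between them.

A is a four-legged stool. The seat is 356×264 mm, 29 mm thick, top at z = 386 mm. It stands on four square legs, each 30×30 mm in cross-section, from z = 0 to the seat underside, each flush with a corner of the seat. Four stretchers, 30 mm wide and 26 mm tall, connect adjacent legs with their undersides at z = 210 mm, each running between the inner faces of the legs it joins and aligned with the legs' outer faces on the other axis.

B is an open storage box with external size 301×121×388 mm and wall thickness 10 mm (the base is also 10 mm thick). The base covers the whole footprint; the four walls stand on the base, with the y-facing walls full-width and the x-facing walls fitting between their inner faces.

The open box is on top of the stool.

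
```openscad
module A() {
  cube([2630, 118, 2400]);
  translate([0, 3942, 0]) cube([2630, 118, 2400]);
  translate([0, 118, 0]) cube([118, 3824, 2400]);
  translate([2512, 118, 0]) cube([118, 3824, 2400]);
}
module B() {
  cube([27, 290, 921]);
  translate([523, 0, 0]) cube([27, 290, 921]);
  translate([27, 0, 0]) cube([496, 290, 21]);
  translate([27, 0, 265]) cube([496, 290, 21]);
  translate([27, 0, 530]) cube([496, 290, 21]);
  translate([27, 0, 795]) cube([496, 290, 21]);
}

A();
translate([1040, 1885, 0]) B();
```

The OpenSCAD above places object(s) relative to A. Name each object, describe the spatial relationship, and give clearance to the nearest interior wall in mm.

A is a house frame. B is a bookshelf. The bookshelf sits inside the house frame, centred. The clearance to the nearest interior wall is 922 mm.

Clearances: x = 922, y = 1767; minimum 922 mm.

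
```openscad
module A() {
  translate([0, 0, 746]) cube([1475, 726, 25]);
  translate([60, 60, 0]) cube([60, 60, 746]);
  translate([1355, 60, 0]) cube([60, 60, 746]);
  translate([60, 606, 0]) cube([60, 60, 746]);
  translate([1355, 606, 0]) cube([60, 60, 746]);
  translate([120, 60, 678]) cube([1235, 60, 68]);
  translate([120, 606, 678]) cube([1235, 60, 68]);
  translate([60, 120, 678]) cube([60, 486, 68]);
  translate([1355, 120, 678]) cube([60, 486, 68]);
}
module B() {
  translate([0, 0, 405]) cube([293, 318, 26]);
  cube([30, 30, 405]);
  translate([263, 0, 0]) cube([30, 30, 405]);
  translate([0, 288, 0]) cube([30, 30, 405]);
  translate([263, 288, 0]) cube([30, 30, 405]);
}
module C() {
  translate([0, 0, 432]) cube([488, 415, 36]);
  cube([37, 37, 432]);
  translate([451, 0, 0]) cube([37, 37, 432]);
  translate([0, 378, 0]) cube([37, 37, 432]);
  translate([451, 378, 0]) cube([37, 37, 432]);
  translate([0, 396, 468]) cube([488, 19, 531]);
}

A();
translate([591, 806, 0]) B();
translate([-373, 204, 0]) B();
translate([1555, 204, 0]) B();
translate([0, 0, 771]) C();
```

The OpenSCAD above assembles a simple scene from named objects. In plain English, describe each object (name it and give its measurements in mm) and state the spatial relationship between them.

A is a table: top 1475 mm (x) × 726 mm (y), 25 mm thick, upper face at z = 771 mm, on four 60×60 mm square legs, each inset 60 mm from the nearest pair of top edges, running from z = 0 to the bottom of the top. Four apron rails, 60 mm thick and 68 mm tall, run between adjacent legs with their top edges flush with the underside of the top and their outer faces flush with the legs' outer faces.

B is a simple wooden stool: a rectangular seat 293 mm (x) by 318 mm (y), 26 mm thick, top face at z = 431 mm, on four square legs, each 30×30 mm in cross-section. The legs rest on z = 0, each flush with a corner of the seat.

C is a chair: 488×415 mm seat, 36 mm thick, top at z = 468 mm, on four 37 mm square corner legs flush with the seat edges. A 19 mm thick backrest slab spans the full seat width, extending 531 mm above the seat top, its back face flush with the seat's +y edge.

Three stools sit around the table at the +y, −x, +x sides. The chair is on top of the table.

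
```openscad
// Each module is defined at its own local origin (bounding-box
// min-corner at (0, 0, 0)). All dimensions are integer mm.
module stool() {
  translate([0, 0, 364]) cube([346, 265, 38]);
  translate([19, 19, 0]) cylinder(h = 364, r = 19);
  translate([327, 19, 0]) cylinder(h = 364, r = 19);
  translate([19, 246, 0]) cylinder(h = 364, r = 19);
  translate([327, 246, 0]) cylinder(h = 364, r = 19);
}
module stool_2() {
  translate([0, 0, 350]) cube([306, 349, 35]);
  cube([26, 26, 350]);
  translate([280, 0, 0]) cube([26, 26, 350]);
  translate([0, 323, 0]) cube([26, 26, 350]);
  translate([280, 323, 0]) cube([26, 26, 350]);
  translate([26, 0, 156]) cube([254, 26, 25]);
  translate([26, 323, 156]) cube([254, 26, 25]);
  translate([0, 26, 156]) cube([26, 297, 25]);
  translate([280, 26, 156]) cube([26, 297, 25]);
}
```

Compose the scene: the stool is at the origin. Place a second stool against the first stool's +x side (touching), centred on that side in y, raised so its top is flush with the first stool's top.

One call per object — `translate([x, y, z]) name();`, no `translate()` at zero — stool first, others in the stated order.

stool();
translate([346, -42, 17]) stool_2();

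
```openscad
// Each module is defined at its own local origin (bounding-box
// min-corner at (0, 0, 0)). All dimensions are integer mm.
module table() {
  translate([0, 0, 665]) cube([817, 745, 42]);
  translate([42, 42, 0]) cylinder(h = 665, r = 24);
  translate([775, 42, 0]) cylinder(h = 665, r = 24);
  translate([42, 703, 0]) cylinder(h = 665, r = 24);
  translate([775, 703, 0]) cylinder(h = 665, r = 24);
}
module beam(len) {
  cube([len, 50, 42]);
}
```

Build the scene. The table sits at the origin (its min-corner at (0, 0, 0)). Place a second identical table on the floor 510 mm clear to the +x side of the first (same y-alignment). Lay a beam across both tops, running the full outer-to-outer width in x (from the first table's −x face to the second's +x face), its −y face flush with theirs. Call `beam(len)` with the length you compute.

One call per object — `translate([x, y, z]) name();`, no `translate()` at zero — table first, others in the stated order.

table();
translate([1327, 0, 0]) table();
translate([0, 0, 707]) beam(2144);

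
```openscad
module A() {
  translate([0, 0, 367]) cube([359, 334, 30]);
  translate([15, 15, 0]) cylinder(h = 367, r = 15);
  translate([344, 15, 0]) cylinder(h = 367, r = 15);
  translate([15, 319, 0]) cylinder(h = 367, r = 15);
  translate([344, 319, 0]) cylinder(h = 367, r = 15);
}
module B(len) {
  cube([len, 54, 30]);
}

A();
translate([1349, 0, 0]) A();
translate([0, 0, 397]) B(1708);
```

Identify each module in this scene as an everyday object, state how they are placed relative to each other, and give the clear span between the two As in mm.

A is a stool. B is a beam. A beam spans the tops of two stools. The clear span between the two stools is 990 mm.

Second stool starts at x = 1349; first ends at x = 359; clear span = 1349 − 359 = 990 mm.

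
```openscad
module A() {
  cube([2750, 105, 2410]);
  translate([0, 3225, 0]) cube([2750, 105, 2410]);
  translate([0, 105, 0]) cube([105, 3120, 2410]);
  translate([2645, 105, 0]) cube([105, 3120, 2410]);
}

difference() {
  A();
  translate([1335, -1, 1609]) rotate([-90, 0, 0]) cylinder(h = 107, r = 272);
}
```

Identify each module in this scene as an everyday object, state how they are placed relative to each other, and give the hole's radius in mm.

A is a house frame. The house frame has a circular hole through its front wall. The hole's radius is 272 mm.

The subtracted cylinder has r = 272 mm.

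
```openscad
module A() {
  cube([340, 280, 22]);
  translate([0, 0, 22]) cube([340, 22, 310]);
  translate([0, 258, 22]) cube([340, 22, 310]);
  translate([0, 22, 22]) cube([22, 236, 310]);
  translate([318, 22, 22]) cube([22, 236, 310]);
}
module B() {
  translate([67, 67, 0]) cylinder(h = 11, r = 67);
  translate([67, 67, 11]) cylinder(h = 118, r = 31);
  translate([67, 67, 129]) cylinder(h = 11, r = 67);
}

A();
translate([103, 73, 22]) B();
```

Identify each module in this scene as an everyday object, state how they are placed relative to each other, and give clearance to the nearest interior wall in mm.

Clearances: x = 81, y = 51; minimum 51 mm.

A is an open box. B is a spool. The spool sits inside the open box, centred. The clearance to the nearest interior wall is 51 mm.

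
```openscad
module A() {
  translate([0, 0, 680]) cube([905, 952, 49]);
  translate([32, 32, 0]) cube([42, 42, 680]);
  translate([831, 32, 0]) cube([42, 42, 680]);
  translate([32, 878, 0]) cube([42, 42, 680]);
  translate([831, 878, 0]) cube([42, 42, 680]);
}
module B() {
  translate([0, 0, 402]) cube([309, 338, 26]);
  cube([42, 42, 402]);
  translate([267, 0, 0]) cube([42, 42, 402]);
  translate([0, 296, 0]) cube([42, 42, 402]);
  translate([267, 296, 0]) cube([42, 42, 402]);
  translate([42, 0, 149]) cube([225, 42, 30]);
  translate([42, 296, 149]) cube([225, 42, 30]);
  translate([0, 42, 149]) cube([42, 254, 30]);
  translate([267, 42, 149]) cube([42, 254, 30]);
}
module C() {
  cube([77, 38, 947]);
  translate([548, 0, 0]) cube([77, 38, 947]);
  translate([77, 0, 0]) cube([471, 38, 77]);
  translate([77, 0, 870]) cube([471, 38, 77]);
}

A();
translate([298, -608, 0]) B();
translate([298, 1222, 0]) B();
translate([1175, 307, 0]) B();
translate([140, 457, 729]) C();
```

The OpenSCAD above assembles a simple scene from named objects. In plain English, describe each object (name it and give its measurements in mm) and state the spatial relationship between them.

A is a table with a 905×952 mm rectangular top, 49 mm thick, top surface at z = 729 mm, supported by four 42×42 mm square legs, each inset 32 mm from the nearest pair of top edges, running from the floor.

B is a simple wooden stool: a rectangular seat 309 mm (x) by 338 mm (y), 26 mm thick, top face at z = 428 mm, on four square legs, each 42×42 mm in cross-section. The legs rest on z = 0, each flush with a corner of the seat. Four stretchers, 42 mm wide and 30 mm tall, connect adjacent legs with their undersides at z = 149 mm, each running between the inner faces of the legs it joins and aligned with the legs' outer faces on the other axis.

C is a picture frame with a 471×793 mm rectangular opening (x by z) and a uniform 77 mm border on every side. Frame depth is 38 mm along y. It is built from two vertical stiles running the full outside height and two horizontal rails spanning the gap between the stiles.

Three stools sit around the table at the −y, +y, +x sides. The picture frame is on top of the table, centred.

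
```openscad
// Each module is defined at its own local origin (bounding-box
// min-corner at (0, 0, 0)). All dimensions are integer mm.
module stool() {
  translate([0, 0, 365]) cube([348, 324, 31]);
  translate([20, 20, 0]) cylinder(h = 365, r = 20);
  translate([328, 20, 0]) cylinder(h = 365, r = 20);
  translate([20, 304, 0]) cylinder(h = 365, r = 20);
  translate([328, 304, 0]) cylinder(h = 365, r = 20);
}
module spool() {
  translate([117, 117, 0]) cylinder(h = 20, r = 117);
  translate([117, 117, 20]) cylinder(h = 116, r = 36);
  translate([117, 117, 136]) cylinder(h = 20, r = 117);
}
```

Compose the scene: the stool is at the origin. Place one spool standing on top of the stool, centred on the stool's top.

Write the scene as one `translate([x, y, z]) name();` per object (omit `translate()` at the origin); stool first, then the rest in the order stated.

stool();
translate([57, 45, 396]) spool();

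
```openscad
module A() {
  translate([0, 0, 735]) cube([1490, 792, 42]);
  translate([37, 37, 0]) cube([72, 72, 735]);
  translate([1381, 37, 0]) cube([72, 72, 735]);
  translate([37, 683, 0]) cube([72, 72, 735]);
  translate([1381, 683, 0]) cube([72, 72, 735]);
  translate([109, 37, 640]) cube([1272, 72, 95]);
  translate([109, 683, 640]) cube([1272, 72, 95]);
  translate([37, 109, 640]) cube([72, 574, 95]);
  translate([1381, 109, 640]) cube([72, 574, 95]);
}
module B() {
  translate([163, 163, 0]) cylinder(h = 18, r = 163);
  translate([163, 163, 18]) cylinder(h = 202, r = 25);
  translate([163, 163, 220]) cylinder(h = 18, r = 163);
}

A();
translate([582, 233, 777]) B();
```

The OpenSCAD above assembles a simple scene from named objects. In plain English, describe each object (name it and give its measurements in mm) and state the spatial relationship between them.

A is a rectangular dining table. The top is 1490×792×42 mm with its upper surface at z = 777 mm. It stands on four 72×72 mm square legs, each inset 37 mm from the nearest pair of top edges, running from the floor to the underside of the top. Four apron rails, 72 mm thick and 95 mm tall, run between adjacent legs with their top edges flush with the underside of the top and their outer faces flush with the legs' outer faces.

B is a spool: two coaxial disc flanges of radius 163 mm and thickness 18 mm, joined by a core cylinder of radius 25 mm and height 202 mm. The lower flange rests on z = 0 and the three cylinders share a vertical axis.

The spool is on top of the table, centred.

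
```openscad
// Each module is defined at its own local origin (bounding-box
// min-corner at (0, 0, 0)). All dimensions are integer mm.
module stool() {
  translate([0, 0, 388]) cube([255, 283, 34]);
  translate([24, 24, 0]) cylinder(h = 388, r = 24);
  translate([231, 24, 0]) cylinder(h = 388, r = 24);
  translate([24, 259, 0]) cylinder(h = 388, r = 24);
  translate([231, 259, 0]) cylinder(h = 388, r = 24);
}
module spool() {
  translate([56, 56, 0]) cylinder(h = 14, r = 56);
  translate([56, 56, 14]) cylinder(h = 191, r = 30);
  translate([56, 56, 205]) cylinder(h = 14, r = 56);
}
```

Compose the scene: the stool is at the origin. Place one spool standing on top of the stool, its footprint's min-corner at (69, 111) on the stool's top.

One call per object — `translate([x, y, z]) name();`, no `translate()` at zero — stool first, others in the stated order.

stool();
translate([69, 111, 422]) spool();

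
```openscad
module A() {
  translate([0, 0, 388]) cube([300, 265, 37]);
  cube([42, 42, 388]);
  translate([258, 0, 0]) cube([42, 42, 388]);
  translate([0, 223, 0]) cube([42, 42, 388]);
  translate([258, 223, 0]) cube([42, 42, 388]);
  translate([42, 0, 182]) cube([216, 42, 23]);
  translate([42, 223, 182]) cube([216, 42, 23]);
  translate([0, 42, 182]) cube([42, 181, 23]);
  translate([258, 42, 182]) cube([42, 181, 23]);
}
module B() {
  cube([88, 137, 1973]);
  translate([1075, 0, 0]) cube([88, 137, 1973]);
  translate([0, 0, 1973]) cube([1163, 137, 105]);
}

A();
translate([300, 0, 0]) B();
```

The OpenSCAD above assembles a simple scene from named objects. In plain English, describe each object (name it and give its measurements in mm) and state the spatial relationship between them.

A is a four-legged stool. The seat is 300×265 mm, 37 mm thick, top at z = 425 mm. It stands on four square legs, each 42×42 mm in cross-section, from z = 0 to the seat underside, each flush with a corner of the seat. Four stretchers, 42 mm wide and 23 mm tall, connect adjacent legs with their undersides at z = 182 mm, each running between the inner faces of the legs it joins and aligned with the legs' outer faces on the other axis.

B is a door frame. The clear opening is 987 mm wide and 1973 mm high. Two 88 mm wide jambs, 137 mm deep, stand either side of the opening from the floor to the top of the opening. A 105 mm thick head sits across the top of both jambs, spanning the full outside width of the frame.

The door frame is against the stool's +x side, with their −y faces flush.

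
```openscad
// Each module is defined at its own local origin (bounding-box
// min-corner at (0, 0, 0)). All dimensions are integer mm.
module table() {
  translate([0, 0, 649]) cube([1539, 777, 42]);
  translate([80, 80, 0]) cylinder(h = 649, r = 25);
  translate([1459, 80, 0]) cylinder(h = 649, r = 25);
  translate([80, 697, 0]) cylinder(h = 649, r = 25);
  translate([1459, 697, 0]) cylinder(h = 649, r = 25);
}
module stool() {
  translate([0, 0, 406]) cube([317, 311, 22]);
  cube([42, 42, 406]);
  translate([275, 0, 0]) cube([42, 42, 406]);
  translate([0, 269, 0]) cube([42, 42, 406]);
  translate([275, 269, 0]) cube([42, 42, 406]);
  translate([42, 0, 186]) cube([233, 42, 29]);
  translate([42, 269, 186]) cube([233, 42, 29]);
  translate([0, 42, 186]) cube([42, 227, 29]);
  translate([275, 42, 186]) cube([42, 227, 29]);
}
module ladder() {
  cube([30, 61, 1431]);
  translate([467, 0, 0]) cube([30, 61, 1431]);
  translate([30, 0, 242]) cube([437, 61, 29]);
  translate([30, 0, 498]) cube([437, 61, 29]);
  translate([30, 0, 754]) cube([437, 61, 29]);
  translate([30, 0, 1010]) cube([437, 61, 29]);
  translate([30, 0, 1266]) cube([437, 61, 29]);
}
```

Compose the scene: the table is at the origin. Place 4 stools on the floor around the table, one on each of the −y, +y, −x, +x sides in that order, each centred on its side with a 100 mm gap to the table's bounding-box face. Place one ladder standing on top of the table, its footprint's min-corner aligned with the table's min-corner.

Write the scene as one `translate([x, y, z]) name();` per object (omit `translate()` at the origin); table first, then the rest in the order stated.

table();
translate([611, -411, 0]) stool();
translate([611, 877, 0]) stool();
translate([-417, 233, 0]) stool();
translate([1639, 233, 0]) stool();
translate([0, 0, 691]) ladder();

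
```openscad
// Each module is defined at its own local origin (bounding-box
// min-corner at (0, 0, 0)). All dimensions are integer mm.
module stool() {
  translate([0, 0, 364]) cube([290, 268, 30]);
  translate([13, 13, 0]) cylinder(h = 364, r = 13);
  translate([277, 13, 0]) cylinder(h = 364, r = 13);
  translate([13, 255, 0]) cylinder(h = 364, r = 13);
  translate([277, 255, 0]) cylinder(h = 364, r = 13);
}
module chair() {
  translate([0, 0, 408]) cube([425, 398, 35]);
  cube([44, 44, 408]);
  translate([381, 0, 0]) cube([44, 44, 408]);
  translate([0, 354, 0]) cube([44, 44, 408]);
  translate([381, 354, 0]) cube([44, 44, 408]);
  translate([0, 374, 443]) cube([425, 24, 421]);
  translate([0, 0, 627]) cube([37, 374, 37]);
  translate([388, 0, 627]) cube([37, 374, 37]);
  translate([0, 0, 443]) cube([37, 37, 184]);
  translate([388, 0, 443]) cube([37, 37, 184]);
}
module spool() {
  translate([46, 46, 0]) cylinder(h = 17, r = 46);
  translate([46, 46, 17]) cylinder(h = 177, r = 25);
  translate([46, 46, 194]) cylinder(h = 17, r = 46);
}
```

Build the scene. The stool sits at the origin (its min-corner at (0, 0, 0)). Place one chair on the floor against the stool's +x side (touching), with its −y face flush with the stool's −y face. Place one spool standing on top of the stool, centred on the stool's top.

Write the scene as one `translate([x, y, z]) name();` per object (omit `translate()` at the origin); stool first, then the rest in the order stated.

stool();
translate([290, 0, 0]) chair();
translate([99, 88, 394]) spool();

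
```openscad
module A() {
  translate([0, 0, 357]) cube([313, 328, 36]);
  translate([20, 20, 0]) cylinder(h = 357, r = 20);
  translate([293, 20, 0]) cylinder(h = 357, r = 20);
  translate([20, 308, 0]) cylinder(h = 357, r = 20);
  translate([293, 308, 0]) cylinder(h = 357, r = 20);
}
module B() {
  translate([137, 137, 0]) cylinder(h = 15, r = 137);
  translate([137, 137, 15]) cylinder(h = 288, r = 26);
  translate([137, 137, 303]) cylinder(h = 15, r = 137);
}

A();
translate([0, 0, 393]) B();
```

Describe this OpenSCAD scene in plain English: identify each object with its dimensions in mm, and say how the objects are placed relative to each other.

A is a four-legged stool. The seat is a 313×328×36 mm slab whose top surface is at z = 393 mm; four round legs, each 40 mm in diameter, run from the floor (z = 0) to the underside of the seat, each leg's axis is inset half a diameter from the nearest pair of seat edges (so the leg's bounding box is flush with the corner).

B is a spool: two coaxial disc flanges of radius 137 mm and thickness 15 mm, joined by a core cylinder of radius 26 mm and height 288 mm. The lower flange rests on z = 0 and the three cylinders share a vertical axis.

The spool is on top of the stool.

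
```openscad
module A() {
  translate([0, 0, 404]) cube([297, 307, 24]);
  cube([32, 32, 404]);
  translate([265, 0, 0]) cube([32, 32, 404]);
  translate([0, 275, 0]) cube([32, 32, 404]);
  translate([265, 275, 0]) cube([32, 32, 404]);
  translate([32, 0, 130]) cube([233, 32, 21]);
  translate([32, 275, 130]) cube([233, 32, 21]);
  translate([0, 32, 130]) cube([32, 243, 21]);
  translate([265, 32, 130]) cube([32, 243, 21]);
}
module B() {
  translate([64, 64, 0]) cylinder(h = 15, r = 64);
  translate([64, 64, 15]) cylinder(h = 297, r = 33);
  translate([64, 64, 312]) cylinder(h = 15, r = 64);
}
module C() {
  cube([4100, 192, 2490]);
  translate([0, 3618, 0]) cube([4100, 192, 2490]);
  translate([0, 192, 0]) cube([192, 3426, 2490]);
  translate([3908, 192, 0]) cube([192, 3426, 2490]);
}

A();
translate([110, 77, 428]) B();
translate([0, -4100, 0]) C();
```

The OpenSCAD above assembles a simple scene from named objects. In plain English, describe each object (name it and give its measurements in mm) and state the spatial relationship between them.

A is a four-legged stool. The seat is a 297×307×24 mm slab whose top surface is at z = 428 mm; four square legs, each 32×32 mm in cross-section, run from the floor (z = 0) to the underside of the seat, each flush with a corner of the seat. Four stretchers, 32 mm wide and 21 mm tall, connect adjacent legs with their undersides at z = 130 mm, each running between the inner faces of the legs it joins and aligned with the legs' outer faces on the other axis.

B is a spool: two coaxial disc flanges of radius 64 mm and thickness 15 mm, joined by a core cylinder of radius 33 mm and height 297 mm. The lower flange rests on z = 0 and the three cylinders share a vertical axis.

C is the wall frame of a small rectangular building: four walls, each 2490 mm tall and 192 mm thick, enclosing a footprint 4100 mm (x) by 3810 mm (y) outside-to-outside, with no floor or roof. The front and back walls (the −y and +y sides) span the full width; the two side walls fit between them.

The spool is on top of the stool. The house frame is on the floor beside the stool on its −y side.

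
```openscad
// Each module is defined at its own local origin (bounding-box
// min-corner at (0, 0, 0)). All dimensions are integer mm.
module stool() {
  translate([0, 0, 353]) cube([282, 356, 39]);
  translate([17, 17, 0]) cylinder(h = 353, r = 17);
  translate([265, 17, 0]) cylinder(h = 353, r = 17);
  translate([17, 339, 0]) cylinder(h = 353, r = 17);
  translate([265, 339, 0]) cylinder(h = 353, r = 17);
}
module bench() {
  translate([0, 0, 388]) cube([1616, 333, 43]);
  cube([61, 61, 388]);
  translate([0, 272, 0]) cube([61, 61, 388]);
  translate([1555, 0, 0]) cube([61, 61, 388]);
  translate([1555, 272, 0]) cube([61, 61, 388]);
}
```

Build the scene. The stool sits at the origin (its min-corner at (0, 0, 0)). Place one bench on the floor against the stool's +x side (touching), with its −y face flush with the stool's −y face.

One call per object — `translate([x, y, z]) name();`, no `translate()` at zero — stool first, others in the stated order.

stool();
translate([282, 0, 0]) bench();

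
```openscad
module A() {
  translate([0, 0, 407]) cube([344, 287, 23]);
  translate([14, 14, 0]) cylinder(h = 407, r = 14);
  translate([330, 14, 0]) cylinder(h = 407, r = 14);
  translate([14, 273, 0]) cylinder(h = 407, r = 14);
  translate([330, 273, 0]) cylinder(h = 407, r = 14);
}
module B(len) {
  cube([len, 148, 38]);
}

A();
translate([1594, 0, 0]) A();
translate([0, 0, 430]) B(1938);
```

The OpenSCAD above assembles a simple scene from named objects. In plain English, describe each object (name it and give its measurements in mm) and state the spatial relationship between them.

A is a four-legged stool. The seat is 344×287 mm, 23 mm thick, top at z = 430 mm. It stands on four round legs, each 28 mm in diameter, from z = 0 to the seat underside, each leg's axis is inset half a diameter from the nearest pair of seat edges (so the leg's bounding box is flush with the corner).

B is a rectangular beam 1938 mm long (x), 148 mm deep (y), 38 mm thick (z).

The beam spans the tops of two stools placed 1250 mm apart, resting at z = 430 mm.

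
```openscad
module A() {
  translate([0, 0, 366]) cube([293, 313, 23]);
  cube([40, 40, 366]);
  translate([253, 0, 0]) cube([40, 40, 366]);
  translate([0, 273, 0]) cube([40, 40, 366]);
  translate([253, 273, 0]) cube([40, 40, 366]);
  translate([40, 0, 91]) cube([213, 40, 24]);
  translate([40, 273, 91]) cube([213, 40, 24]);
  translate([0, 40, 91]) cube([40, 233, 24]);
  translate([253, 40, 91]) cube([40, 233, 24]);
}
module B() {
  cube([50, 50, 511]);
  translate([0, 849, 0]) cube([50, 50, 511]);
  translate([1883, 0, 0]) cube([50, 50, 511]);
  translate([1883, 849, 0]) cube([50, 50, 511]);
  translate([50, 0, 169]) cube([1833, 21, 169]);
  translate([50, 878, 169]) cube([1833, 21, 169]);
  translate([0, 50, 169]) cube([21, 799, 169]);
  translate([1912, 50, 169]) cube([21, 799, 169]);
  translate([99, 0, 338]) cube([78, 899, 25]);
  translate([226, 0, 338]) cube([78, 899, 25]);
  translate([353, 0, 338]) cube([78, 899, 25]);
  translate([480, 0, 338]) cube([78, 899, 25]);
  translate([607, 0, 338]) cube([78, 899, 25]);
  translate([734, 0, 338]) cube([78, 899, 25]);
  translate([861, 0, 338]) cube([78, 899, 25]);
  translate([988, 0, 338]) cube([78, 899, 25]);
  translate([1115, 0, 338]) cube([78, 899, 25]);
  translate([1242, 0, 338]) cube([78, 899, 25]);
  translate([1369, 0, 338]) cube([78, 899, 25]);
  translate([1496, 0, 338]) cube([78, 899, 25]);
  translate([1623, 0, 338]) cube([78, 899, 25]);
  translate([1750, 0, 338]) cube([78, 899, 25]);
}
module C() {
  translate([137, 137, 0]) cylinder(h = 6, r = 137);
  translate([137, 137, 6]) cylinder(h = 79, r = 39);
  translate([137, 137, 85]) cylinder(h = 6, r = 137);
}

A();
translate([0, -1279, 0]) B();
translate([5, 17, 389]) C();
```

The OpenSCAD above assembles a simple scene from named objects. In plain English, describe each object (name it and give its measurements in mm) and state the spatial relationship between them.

A is a simple wooden stool: a rectangular seat 293 mm (x) by 313 mm (y), 23 mm thick, top face at z = 389 mm, on four square legs, each 40×40 mm in cross-section. The legs rest on z = 0, each flush with a corner of the seat. Four stretchers, 40 mm wide and 24 mm tall, connect adjacent legs with their undersides at z = 91 mm, each running between the inner faces of the legs it joins and aligned with the legs' outer faces on the other axis.

B is a bed frame 1933 mm long (x) by 899 mm wide (y). Four 50×50 mm corner posts, 511 mm tall, at the corners of the footprint. Four rails of 21 mm thickness and 169 mm height run between adjacent posts with their undersides at z = 169 mm, their outer faces flush with the outside of the frame (the two x-running rails run between the posts' inner faces; the two y-running rails run between the posts' inner faces). 14 slats, each 78 mm wide (x) and 25 mm thick, lie across the top of the two x-running rails, running the full 899 mm width of the frame in y; the slats are evenly spaced along x between the inner faces of the end posts with equal gaps (rounded down to the nearest mm) at the −x end and between each pair — any rounding remainder accumulates at the +x end.

C is a spool: two coaxial disc flanges of radius 137 mm and thickness 6 mm, joined by a core cylinder of radius 39 mm and height 79 mm. The lower flange rests on z = 0 and the three cylinders share a vertical axis.

The bed frame is on the floor beside the stool on its −y side. The spool is on top of the stool.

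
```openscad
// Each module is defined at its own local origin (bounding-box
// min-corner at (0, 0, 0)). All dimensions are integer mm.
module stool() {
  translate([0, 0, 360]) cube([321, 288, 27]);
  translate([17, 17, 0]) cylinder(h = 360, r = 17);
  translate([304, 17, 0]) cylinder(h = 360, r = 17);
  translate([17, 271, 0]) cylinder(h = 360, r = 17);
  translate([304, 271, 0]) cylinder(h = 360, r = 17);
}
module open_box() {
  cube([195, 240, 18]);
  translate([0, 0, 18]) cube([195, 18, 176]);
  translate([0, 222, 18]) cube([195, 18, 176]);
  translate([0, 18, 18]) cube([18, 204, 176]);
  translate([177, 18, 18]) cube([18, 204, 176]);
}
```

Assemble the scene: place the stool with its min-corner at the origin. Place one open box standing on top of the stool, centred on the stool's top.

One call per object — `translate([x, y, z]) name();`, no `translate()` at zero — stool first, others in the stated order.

stool();
translate([63, 24, 387]) open_box();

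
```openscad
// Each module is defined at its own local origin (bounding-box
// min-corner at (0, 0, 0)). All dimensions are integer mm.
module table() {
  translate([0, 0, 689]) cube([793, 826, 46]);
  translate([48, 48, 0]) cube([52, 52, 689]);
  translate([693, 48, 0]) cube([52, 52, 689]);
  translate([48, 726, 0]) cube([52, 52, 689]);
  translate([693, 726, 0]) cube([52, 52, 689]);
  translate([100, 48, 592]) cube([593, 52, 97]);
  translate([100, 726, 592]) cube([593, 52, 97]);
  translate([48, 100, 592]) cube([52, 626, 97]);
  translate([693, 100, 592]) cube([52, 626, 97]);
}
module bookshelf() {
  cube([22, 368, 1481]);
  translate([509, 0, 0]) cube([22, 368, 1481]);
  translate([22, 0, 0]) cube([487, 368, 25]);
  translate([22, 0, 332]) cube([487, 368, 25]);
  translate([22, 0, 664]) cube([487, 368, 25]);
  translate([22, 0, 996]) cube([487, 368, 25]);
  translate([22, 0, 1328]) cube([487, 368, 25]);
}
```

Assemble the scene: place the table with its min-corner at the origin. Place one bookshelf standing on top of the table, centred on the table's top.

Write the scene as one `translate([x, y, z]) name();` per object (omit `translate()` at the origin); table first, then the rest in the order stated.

table();
translate([131, 229, 735]) bookshelf();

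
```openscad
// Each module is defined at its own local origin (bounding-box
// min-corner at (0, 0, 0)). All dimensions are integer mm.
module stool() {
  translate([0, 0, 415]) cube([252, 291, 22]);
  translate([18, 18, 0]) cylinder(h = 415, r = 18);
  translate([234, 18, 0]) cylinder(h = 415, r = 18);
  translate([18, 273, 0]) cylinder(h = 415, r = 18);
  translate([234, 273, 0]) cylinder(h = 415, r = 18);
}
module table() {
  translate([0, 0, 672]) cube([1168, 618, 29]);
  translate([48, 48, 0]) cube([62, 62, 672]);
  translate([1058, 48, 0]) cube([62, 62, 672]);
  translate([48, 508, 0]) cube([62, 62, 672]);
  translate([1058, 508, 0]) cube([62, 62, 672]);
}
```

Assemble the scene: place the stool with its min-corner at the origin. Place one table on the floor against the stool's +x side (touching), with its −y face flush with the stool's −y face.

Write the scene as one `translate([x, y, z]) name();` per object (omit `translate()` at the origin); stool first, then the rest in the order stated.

stool();
translate([252, 0, 0]) table();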